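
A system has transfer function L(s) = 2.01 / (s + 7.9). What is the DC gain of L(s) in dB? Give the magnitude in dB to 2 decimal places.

-11.89 dB

L(0) = 2.01 / 7.9 = 0.25443
20 log₁₀(0.25443) = -11.889 dB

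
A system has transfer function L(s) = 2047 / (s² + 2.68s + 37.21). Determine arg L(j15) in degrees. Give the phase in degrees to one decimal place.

∠[(j15)² + 2.68(j15) + 37.21] = ∠[-187.79 + j40.2] = 167.92°
∠L(j15) = −167.92° = -167.92°

-167.9°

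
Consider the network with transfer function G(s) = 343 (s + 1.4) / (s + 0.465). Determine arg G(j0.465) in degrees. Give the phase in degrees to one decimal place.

∠(j0.465 + 1.4) = arctan(0.465/1.4) = 18.37°
∠(j0.465 + 0.465) = arctan(0.465/0.465) = 45.00°
∠G(j0.465) = 18.37° − 45.00° = -26.63°

-26.6°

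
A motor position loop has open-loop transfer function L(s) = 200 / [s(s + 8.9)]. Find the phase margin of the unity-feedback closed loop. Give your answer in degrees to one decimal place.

34.8 deg

Gain crossover: |L(jω)| = 1 at ω ≈ 12.8 rad s⁻¹.
∠L(j12.8) = −90° − arctan(12.8/8.9) ≈ -145.22°
PM = 180° + (-145.22°) = 34.78°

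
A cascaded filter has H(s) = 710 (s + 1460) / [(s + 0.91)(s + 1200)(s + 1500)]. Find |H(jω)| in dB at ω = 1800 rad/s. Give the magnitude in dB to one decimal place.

|j1800 + 1460| = √(1800² + 1460²) = 2318
|j1800 + 0.91| = √(1800² + 0.91²) = 1800
|j1800 + 1200| = √(1800² + 1200²) = 2163
|j1800 + 1500| = √(1800² + 1500²) = 2343
|H(j1800)| = 710 × 2318 / (1800 × 2163 × 2343) = 0.00018036
20 log₁₀(0.00018036) = -74.88 dB

-74.9 dB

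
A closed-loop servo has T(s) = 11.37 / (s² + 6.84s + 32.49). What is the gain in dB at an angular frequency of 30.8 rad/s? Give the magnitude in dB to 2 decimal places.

|(j30.8)² + 6.84(j30.8) + 32.49| = |-916.15 + j210.67| = 940.1
|T(j30.8)| = 11.37 / 940.1 = 0.012095
20 log₁₀(0.012095) = -38.348 dB

-38.35 dB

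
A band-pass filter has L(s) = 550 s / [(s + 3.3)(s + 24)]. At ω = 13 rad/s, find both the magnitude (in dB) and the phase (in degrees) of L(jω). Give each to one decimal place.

|j13| = 13
|j13 + 3.3| = √(13² + 3.3²) = 13.41
|j13 + 24| = √(13² + 24²) = 27.29
|L(j13)| = 550 × 13 / (13.41 × 27.29) = 19.531
20 log₁₀(19.531) = 25.81 dB
∠(j13) = 90.00°
∠(j13 + 3.3) = arctan(13/3.3) = 75.76°
∠(j13 + 24) = arctan(13/24) = 28.44°
∠L(j13) = 90.00° − (75.76° + 28.44°) = -14.20°

|L| = 25.8 dB, ∠L = -14.2°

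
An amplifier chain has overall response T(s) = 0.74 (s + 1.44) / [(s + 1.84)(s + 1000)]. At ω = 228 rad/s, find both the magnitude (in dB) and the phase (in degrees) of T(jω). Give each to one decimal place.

|T| = -62.8 dB, ∠T = -12.7°

|j228 + 1.44| = √(228² + 1.44²) = 228
|j228 + 1.84| = √(228² + 1.84²) = 228
|j228 + 1000| = √(228² + 1000²) = 1026
|T(j228)| = 0.74 × 228 / (228 × 1026) = 0.00072148
20 log₁₀(0.00072148) = -62.84 dB
∠(j228 + 1.44) = arctan(228/1.44) = 89.64°
∠(j228 + 1.84) = arctan(228/1.84) = 89.54°
∠(j228 + 1000) = arctan(228/1000) = 12.84°
∠T(j228) = 89.64° − (89.54° + 12.84°) = -12.74°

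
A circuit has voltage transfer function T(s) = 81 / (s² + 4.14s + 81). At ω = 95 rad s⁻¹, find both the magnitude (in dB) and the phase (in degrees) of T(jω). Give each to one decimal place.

|(j95)² + 4.14(j95) + 81| = |-8944 + j393.3| = 8953
|T(j95)| = 81 / 8953 = 0.0090476
20 log₁₀(0.0090476) = -40.87 dB
∠[(j95)² + 4.14(j95) + 81] = ∠[-8944 + j393.3] = 177.48°
∠T(j95) = −177.48° = -177.48°

|T| = -40.9 dB, ∠T = -177.5°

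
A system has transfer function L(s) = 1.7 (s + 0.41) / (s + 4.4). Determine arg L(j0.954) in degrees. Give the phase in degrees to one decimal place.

54.5 deg

∠(j0.954 + 0.41) = arctan(0.954/0.41) = 66.74°
∠(j0.954 + 4.4) = arctan(0.954/4.4) = 12.23°
∠L(j0.954) = 66.74° − 12.23° = 54.51°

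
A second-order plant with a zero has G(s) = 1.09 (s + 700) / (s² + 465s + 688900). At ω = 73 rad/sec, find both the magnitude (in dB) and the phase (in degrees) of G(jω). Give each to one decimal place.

|G| = -59.0 dB, ∠G = 3.1 deg

|j73 + 700| = √(73² + 700²) = 703.8
|(j73)² + 465(j73) + 688900| = |6.8357e+05 + j33945| = 6.844e+05
|G(j73)| = 1.09 × 703.8 / 6.844e+05 = 0.0011209
20 log₁₀(0.0011209) = -59.01 dB
∠(j73 + 700) = arctan(73/700) = 5.95°
∠[(j73)² + 465(j73) + 688900] = ∠[6.8357e+05 + j33945] = 2.84°
∠G(j73) = 5.95° − 2.84° = 3.11°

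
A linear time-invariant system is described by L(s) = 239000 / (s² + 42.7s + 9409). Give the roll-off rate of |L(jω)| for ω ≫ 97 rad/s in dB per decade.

With 0 zeros and 2 poles, the high-frequency asymptotic slope is 20 × (0 − 2) = -40 dB/decade.

-40 dB/decade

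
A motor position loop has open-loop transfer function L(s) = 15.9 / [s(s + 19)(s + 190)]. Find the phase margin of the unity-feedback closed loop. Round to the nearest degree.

Gain crossover: |L(jω)| = 1 at ω ≈ 0.0044 rad/s.
∠L(j0.0044) = −90° − arctan(0.0044/19) − arctan(0.0044/190) ≈ -90.01°
PM = 180° + (-90.01°) = 89.99°

90°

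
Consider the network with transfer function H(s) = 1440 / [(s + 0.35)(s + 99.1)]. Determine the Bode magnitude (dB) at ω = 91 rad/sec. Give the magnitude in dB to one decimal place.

|j91 + 0.35| = √(91² + 0.35²) = 91
|j91 + 99.1| = √(91² + 99.1²) = 134.5
|H(j91)| = 1440 / (91 × 134.5) = 0.11761
20 log₁₀(0.11761) = -18.59 dB

-18.6 dB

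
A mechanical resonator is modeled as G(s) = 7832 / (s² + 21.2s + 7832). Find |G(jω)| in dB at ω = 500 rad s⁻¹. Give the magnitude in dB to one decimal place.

-29.8 dB

|(j500)² + 21.2(j500) + 7832| = |-2.4217e+05 + j10600| = 2.424e+05
|G(j500)| = 7832 / 2.424e+05 = 0.03231
20 log₁₀(0.03231) = -29.81 dB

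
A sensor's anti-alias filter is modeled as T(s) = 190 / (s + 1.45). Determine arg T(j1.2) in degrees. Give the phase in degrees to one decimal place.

-39.6°

∠(j1.2 + 1.45) = arctan(1.2/1.45) = 39.61°
∠T(j1.2) = −39.61° = -39.61°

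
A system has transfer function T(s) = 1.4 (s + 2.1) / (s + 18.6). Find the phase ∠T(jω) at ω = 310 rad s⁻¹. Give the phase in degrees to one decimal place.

∠(j310 + 2.1) = arctan(310/2.1) = 89.61°
∠(j310 + 18.6) = arctan(310/18.6) = 86.57°
∠T(j310) = 89.61° − 86.57° = 3.05°

3.0 deg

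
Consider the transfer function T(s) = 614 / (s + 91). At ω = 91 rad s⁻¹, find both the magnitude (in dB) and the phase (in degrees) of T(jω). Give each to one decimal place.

|j91 + 91| = √(91² + 91²) = 128.7
|T(j91)| = 614 / 128.7 = 4.771
20 log₁₀(4.771) = 13.57 dB
∠(j91 + 91) = arctan(91/91) = 45.00°
∠T(j91) = −45.00° = -45.00°

|T| = 13.6 dB, ∠T = -45.0°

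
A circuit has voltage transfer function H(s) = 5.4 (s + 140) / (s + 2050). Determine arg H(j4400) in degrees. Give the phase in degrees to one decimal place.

∠(j4400 + 140) = arctan(4400/140) = 88.18°
∠(j4400 + 2050) = arctan(4400/2050) = 65.02°
∠H(j4400) = 88.18° − 65.02° = 23.16°

23.2°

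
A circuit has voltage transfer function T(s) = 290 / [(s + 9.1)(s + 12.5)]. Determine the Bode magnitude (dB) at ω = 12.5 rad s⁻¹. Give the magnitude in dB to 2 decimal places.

0.51 dB

|j12.5 + 9.1| = √(12.5² + 9.1²) = 15.46
|j12.5 + 12.5| = √(12.5² + 12.5²) = 17.68
|T(j12.5)| = 290 / (15.46 × 17.68) = 1.061
20 log₁₀(1.061) = 0.514 dB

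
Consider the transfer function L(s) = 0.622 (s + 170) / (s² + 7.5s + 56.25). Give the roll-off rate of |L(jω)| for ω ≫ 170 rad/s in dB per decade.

With 1 zero and 2 poles, the high-frequency asymptotic slope is 20 × (1 − 2) = -20 dB/decade.

-20 dB/decade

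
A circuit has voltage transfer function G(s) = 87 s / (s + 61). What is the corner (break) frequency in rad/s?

The single real pole at s = −61 gives a corner at ω = 61 rad/s.

61 rad/s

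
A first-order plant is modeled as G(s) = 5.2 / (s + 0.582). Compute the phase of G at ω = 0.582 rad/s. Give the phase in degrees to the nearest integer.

-45°

∠(j0.582 + 0.582) = arctan(0.582/0.582) = 45.00°
∠G(j0.582) = −45.00° = -45.00°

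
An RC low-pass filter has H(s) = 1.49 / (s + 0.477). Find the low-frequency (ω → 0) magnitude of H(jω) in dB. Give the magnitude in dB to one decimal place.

9.9 dB

H(0) = 1.49 / 0.477 = 3.1237
20 log₁₀(3.1237) = 9.89 dB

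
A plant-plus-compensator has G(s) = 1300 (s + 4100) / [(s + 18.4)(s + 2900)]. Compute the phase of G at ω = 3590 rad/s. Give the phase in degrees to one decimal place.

-99.6 deg

∠(j3590 + 4100) = arctan(3590/4100) = 41.21°
∠(j3590 + 18.4) = arctan(3590/18.4) = 89.71°
∠(j3590 + 2900) = arctan(3590/2900) = 51.07°
∠G(j3590) = 41.21° − (89.71° + 51.07°) = -99.57°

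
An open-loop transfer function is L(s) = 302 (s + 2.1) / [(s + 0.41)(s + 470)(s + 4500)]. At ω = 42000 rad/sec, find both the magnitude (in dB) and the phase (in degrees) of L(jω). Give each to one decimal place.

|j42000 + 2.1| = √(42000² + 2.1²) = 4.2e+04
|j42000 + 0.41| = √(42000² + 0.41²) = 4.2e+04
|j42000 + 470| = √(42000² + 470²) = 4.2e+04
|j42000 + 4500| = √(42000² + 4500²) = 4.224e+04
|L(j42000)| = 302 × 4.2e+04 / (4.2e+04 × 4.2e+04 × 4.224e+04) = 1.7022e-07
20 log₁₀(1.7022e-07) = -135.38 dB
∠(j42000 + 2.1) = arctan(42000/2.1) = 90.00°
∠(j42000 + 0.41) = arctan(42000/0.41) = 90.00°
∠(j42000 + 470) = arctan(42000/470) = 89.36°
∠(j42000 + 4500) = arctan(42000/4500) = 83.88°
∠L(j42000) = 90.00° − (90.00° + 89.36° + 83.88°) = -173.25°

|L| = -135.4 dB, ∠L = -173.2°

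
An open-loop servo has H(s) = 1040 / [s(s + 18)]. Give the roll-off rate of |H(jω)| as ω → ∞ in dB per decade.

-40 dB/decade

With 0 zeros and 2 poles, the high-frequency asymptotic slope is 20 × (0 − 2) = -40 dB/decade.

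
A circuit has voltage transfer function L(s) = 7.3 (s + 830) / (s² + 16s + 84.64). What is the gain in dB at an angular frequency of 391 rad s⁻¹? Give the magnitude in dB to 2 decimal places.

-27.17 dB

|j391 + 830| = √(391² + 830²) = 917.5
|(j391)² + 16(j391) + 84.64| = |-1.528e+05 + j6256| = 1.529e+05
|L(j391)| = 7.3 × 917.5 / 1.529e+05 = 0.043797
20 log₁₀(0.043797) = -27.171 dB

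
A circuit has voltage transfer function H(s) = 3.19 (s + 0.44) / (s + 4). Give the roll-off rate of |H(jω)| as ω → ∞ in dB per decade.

0 dB/decade

With 1 zero and 1 pole, the high-frequency asymptotic slope is 20 × (1 − 1) = 0 dB/decade.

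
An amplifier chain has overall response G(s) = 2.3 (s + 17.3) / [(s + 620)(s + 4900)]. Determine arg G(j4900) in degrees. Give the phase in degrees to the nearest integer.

∠(j4900 + 17.3) = arctan(4900/17.3) = 89.80°
∠(j4900 + 620) = arctan(4900/620) = 82.79°
∠(j4900 + 4900) = arctan(4900/4900) = 45.00°
∠G(j4900) = 89.80° − (82.79° + 45.00°) = -37.99°

-38°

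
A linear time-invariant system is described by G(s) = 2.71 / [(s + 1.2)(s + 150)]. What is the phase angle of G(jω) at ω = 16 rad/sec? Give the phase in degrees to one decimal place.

∠(j16 + 1.2) = arctan(16/1.2) = 85.71°
∠(j16 + 150) = arctan(16/150) = 6.09°
∠G(j16) = − (85.71° + 6.09°) = -91.80°

-91.8°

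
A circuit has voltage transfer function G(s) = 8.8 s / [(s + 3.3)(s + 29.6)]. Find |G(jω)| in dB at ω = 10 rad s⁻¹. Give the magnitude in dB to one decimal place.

-11.5 dB

|j10| = 10
|j10 + 3.3| = √(10² + 3.3²) = 10.53
|j10 + 29.6| = √(10² + 29.6²) = 31.24
|G(j10)| = 8.8 × 10 / (10.53 × 31.24) = 0.26747
20 log₁₀(0.26747) = -11.45 dB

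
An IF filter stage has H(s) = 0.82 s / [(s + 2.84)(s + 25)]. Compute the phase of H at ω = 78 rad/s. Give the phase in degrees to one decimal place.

-70.1°

∠(j78) = 90.00°
∠(j78 + 2.84) = arctan(78/2.84) = 87.91°
∠(j78 + 25) = arctan(78/25) = 72.23°
∠H(j78) = 90.00° − (87.91° + 72.23°) = -70.14°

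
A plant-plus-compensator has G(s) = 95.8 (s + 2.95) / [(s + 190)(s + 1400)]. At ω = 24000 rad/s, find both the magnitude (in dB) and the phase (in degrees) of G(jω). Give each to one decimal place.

|G| = -48.0 dB, ∠G = -86.2°

|j24000 + 2.95| = √(24000² + 2.95²) = 2.4e+04
|j24000 + 190| = √(24000² + 190²) = 2.4e+04
|j24000 + 1400| = √(24000² + 1400²) = 2.404e+04
|G(j24000)| = 95.8 × 2.4e+04 / (2.4e+04 × 2.404e+04) = 0.0039848
20 log₁₀(0.0039848) = -47.99 dB
∠(j24000 + 2.95) = arctan(24000/2.95) = 89.99°
∠(j24000 + 190) = arctan(24000/190) = 89.55°
∠(j24000 + 1400) = arctan(24000/1400) = 86.66°
∠G(j24000) = 89.99° − (89.55° + 86.66°) = -86.21°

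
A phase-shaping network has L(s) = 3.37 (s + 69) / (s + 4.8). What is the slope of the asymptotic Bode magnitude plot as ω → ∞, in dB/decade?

0 dB/decade

With 1 zero and 1 pole, the high-frequency asymptotic slope is 20 × (1 − 1) = 0 dB/decade.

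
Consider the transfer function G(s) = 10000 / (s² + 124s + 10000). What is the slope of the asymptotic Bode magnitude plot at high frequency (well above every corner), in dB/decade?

With 0 zeros and 2 poles, the high-frequency asymptotic slope is 20 × (0 − 2) = -40 dB/decade.

-40 dB/decade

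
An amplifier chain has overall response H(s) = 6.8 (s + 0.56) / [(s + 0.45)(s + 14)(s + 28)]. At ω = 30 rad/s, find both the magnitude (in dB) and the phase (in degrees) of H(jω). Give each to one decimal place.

|j30 + 0.56| = √(30² + 0.56²) = 30.01
|j30 + 0.45| = √(30² + 0.45²) = 30
|j30 + 14| = √(30² + 14²) = 33.11
|j30 + 28| = √(30² + 28²) = 41.04
|H(j30)| = 6.8 × 30.01 / (30 × 33.11 × 41.04) = 0.0050056
20 log₁₀(0.0050056) = -46.01 dB
∠(j30 + 0.56) = arctan(30/0.56) = 88.93°
∠(j30 + 0.45) = arctan(30/0.45) = 89.14°
∠(j30 + 14) = arctan(30/14) = 64.98°
∠(j30 + 28) = arctan(30/28) = 46.97°
∠H(j30) = 88.93° − (89.14° + 64.98° + 46.97°) = -112.17°

|H| = -46.0 dB, ∠H = -112.2°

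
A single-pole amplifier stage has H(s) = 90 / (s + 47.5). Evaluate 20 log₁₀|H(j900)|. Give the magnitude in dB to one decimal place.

|j900 + 47.5| = √(900² + 47.5²) = 901.3
|H(j900)| = 90 / 901.3 = 0.099861
20 log₁₀(0.099861) = -20.01 dB

-20.0 dB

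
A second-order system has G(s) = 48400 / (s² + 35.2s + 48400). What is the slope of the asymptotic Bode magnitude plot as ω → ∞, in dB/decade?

With 0 zeros and 2 poles, the high-frequency asymptotic slope is 20 × (0 − 2) = -40 dB/decade.

-40 dB/decade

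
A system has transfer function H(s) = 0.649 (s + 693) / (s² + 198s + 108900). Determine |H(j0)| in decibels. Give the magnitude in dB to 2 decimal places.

H(0) = 0.649 × 693 / 108900 = 0.00413
20 log₁₀(0.00413) = -47.681 dB

-47.68 dB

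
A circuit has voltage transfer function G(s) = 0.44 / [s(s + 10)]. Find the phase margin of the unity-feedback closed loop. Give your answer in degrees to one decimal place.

89.7°

Gain crossover: |G(jω)| = 1 at ω ≈ 0.044 rad s⁻¹.
∠G(j0.044) = −90° − arctan(0.044/10) ≈ -90.25°
PM = 180° + (-90.25°) = 89.75°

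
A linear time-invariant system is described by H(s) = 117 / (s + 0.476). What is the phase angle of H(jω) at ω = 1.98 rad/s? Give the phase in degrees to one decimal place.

∠(j1.98 + 0.476) = arctan(1.98/0.476) = 76.48°
∠H(j1.98) = −76.48° = -76.48°

-76.5°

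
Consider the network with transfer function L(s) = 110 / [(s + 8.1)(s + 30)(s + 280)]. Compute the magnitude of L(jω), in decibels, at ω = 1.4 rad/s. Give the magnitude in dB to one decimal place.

-56.0 dB

|j1.4 + 8.1| = √(1.4² + 8.1²) = 8.22
|j1.4 + 30| = √(1.4² + 30²) = 30.03
|j1.4 + 280| = √(1.4² + 280²) = 280
|L(j1.4)| = 110 / (8.22 × 30.03 × 280) = 0.0015913
20 log₁₀(0.0015913) = -55.96 dB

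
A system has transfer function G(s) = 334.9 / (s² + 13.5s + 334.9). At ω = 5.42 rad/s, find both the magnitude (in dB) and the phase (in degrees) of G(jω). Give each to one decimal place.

|G| = 0.6 dB, ∠G = -13.5°

|(j5.42)² + 13.5(j5.42) + 334.9| = |305.52 + j73.17| = 314.2
|G(j5.42)| = 334.9 / 314.2 = 1.066
20 log₁₀(1.066) = 0.56 dB
∠[(j5.42)² + 13.5(j5.42) + 334.9] = ∠[305.52 + j73.17] = 13.47°
∠G(j5.42) = −13.47° = -13.47°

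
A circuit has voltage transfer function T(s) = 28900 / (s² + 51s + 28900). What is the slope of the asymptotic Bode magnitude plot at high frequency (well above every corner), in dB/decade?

-40 dB/decade

With 0 zeros and 2 poles, the high-frequency asymptotic slope is 20 × (0 − 2) = -40 dB/decade.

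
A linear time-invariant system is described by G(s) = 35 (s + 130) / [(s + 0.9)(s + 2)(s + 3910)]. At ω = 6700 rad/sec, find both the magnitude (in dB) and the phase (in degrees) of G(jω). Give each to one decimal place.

|j6700 + 130| = √(6700² + 130²) = 6701
|j6700 + 0.9| = √(6700² + 0.9²) = 6700
|j6700 + 2| = √(6700² + 2²) = 6700
|j6700 + 3910| = √(6700² + 3910²) = 7757
|G(j6700)| = 35 × 6701 / (6700 × 6700 × 7757) = 6.7353e-07
20 log₁₀(6.7353e-07) = -123.43 dB
∠(j6700 + 130) = arctan(6700/130) = 88.89°
∠(j6700 + 0.9) = arctan(6700/0.9) = 89.99°
∠(j6700 + 2) = arctan(6700/2) = 89.98°
∠(j6700 + 3910) = arctan(6700/3910) = 59.73°
∠G(j6700) = 88.89° − (89.99° + 89.98° + 59.73°) = -150.82°

|G| = -123.4 dB, ∠G = -150.8°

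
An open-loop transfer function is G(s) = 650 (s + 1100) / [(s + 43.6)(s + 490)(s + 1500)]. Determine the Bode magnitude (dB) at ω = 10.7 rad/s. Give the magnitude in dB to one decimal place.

|j10.7 + 1100| = √(10.7² + 1100²) = 1100
|j10.7 + 43.6| = √(10.7² + 43.6²) = 44.89
|j10.7 + 490| = √(10.7² + 490²) = 490.1
|j10.7 + 1500| = √(10.7² + 1500²) = 1500
|G(j10.7)| = 650 × 1100 / (44.89 × 490.1 × 1500) = 0.021664
20 log₁₀(0.021664) = -33.29 dB

-33.3 dB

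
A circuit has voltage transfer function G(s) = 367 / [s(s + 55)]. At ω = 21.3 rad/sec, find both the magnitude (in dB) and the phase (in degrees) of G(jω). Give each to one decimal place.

|j21.3 + 55| = √(21.3² + 55²) = 58.98
|j21.3| = 21.3
|G(j21.3)| = 367 / (58.98 × 21.3) = 0.29213
20 log₁₀(0.29213) = -10.69 dB
∠(j21.3 + 55) = arctan(21.3/55) = 21.17°
∠(j21.3) = 90.00°
∠G(j21.3) = − (21.17° + 90.00°) = -111.17°

|G| = -10.7 dB, ∠G = -111.2°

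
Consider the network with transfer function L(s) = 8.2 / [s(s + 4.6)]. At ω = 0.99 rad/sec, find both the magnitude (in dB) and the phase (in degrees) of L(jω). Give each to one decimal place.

|j0.99 + 4.6| = √(0.99² + 4.6²) = 4.705
|j0.99| = 0.99
|L(j0.99)| = 8.2 / (4.705 × 0.99) = 1.7603
20 log₁₀(1.7603) = 4.91 dB
∠(j0.99 + 4.6) = arctan(0.99/4.6) = 12.15°
∠(j0.99) = 90.00°
∠L(j0.99) = − (12.15° + 90.00°) = -102.15°

|L| = 4.9 dB, ∠L = -102.1°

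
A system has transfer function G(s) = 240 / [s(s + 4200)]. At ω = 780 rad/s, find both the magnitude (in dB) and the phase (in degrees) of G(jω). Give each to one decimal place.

|G| = -82.8 dB, ∠G = -100.5°

|j780 + 4200| = √(780² + 4200²) = 4272
|j780| = 780
|G(j780)| = 240 / (4272 × 780) = 7.2028e-05
20 log₁₀(7.2028e-05) = -82.85 dB
∠(j780 + 4200) = arctan(780/4200) = 10.52°
∠(j780) = 90.00°
∠G(j780) = − (10.52° + 90.00°) = -100.52°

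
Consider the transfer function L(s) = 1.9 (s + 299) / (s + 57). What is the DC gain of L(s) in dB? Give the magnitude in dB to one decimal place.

20.0 dB

L(0) = 1.9 × 299 / 57 = 9.9667
20 log₁₀(9.9667) = 19.97 dB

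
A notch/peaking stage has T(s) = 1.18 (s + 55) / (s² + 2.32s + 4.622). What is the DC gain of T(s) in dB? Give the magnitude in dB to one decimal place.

T(0) = 1.18 × 55 / 4.622 = 14.042
20 log₁₀(14.042) = 22.95 dB

22.9 dB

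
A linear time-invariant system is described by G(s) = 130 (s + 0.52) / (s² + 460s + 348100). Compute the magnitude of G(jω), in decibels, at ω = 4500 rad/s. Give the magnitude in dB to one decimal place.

-30.7 dB

|j4500 + 0.52| = √(4500² + 0.52²) = 4500
|(j4500)² + 460(j4500) + 348100| = |-1.9902e+07 + j2.07e+06| = 2.001e+07
|G(j4500)| = 130 × 4500 / 2.001e+07 = 0.029236
20 log₁₀(0.029236) = -30.68 dB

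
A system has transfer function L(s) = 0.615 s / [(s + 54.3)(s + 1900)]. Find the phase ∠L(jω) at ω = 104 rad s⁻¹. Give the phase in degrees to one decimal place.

∠(j104) = 90.00°
∠(j104 + 54.3) = arctan(104/54.3) = 62.43°
∠(j104 + 1900) = arctan(104/1900) = 3.13°
∠L(j104) = 90.00° − (62.43° + 3.13°) = 24.44°

24.4°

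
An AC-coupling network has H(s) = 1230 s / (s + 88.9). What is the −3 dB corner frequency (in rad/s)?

For a single-pole high-pass, the −3 dB point is at the pole: ω = 88.9 rad/s.

88.9 rad/s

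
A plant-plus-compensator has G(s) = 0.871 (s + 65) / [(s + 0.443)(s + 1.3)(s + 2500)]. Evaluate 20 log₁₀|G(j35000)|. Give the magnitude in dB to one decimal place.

|j35000 + 65| = √(35000² + 65²) = 3.5e+04
|j35000 + 0.443| = √(35000² + 0.443²) = 3.5e+04
|j35000 + 1.3| = √(35000² + 1.3²) = 3.5e+04
|j35000 + 2500| = √(35000² + 2500²) = 3.509e+04
|G(j35000)| = 0.871 × 3.5e+04 / (3.5e+04 × 3.5e+04 × 3.509e+04) = 7.0921e-10
20 log₁₀(7.0921e-10) = -182.98 dB

-183.0 dB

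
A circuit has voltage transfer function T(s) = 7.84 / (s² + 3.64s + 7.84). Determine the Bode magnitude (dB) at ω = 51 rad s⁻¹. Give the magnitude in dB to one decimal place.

|(j51)² + 3.64(j51) + 7.84| = |-2593.2 + j185.64| = 2600
|T(j51)| = 7.84 / 2600 = 0.0030156
20 log₁₀(0.0030156) = -50.41 dB

-50.4 dB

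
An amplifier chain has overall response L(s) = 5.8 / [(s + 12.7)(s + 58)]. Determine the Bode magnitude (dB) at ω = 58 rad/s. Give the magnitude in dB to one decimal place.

-58.5 dB

|j58 + 12.7| = √(58² + 12.7²) = 59.37
|j58 + 58| = √(58² + 58²) = 82.02
|L(j58)| = 5.8 / (59.37 × 82.02) = 0.0011909
20 log₁₀(0.0011909) = -58.48 dB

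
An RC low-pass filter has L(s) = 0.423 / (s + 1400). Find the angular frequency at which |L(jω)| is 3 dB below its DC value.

1400 rad/s

For a single-pole low-pass, the −3 dB point is at the pole: ω = 1400 rad/s.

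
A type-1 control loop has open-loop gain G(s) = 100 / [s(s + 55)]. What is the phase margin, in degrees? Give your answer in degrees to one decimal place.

88.1 deg

Gain crossover: |G(jω)| = 1 at ω ≈ 1.82 rad/s.
∠G(j1.82) = −90° − arctan(1.82/55) ≈ -91.89°
PM = 180° + (-91.89°) = 88.11°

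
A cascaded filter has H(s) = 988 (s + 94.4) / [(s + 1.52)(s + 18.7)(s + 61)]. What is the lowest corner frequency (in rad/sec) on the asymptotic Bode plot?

1.52 rad/sec

Break frequencies occur at each pole and zero magnitude: 1.52 rad/sec, 18.7 rad/sec, 61 rad/sec, 94.4 rad/sec.
The lowest is 1.52 rad/sec.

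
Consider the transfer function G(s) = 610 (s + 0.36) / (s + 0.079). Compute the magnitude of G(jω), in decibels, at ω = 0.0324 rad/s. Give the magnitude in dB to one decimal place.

68.2 dB

|j0.0324 + 0.36| = √(0.0324² + 0.36²) = 0.3615
|j0.0324 + 0.079| = √(0.0324² + 0.079²) = 0.08539
|G(j0.0324)| = 610 × 0.3615 / 0.08539 = 2582.2
20 log₁₀(2582.2) = 68.24 dB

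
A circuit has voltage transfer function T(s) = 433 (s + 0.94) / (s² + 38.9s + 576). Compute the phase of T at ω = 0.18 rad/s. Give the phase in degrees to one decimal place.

10.1 deg

∠(j0.18 + 0.94) = arctan(0.18/0.94) = 10.84°
∠[(j0.18)² + 38.9(j0.18) + 576] = ∠[575.97 + j7.002] = 0.70°
∠T(j0.18) = 10.84° − 0.70° = 10.14°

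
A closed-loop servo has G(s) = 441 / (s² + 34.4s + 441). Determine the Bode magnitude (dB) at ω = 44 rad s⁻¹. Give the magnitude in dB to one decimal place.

-13.7 dB

|(j44)² + 34.4(j44) + 441| = |-1495 + j1513.6| = 2127
|G(j44)| = 441 / 2127 = 0.20729
20 log₁₀(0.20729) = -13.67 dB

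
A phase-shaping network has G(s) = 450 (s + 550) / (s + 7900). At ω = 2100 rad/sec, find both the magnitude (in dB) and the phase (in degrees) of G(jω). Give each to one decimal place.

|j2100 + 550| = √(2100² + 550²) = 2171
|j2100 + 7900| = √(2100² + 7900²) = 8174
|G(j2100)| = 450 × 2171 / 8174 = 119.5
20 log₁₀(119.5) = 41.55 dB
∠(j2100 + 550) = arctan(2100/550) = 75.32°
∠(j2100 + 7900) = arctan(2100/7900) = 14.89°
∠G(j2100) = 75.32° − 14.89° = 60.44°

|G| = 41.5 dB, ∠G = 60.4 deg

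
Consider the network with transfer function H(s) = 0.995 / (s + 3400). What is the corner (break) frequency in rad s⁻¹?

The single real pole at s = −3400 gives a corner at ω = 3400 rad s⁻¹.

3400 rad s⁻¹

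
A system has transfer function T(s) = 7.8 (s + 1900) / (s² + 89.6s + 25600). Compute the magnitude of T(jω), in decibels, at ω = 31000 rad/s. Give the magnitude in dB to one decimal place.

-72.0 dB

|j31000 + 1900| = √(31000² + 1900²) = 3.106e+04
|(j31000)² + 89.6(j31000) + 25600| = |-9.6097e+08 + j2.7776e+06| = 9.61e+08
|T(j31000)| = 7.8 × 3.106e+04 / 9.61e+08 = 0.00025209
20 log₁₀(0.00025209) = -71.97 dB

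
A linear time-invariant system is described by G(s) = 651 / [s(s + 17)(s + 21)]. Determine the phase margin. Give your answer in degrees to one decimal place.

Gain crossover: |G(jω)| = 1 at ω ≈ 1.81 rad/sec.
∠G(j1.81) = −90° − arctan(1.81/17) − arctan(1.81/21) ≈ -100.98°
PM = 180° + (-100.98°) = 79.02°

79.0°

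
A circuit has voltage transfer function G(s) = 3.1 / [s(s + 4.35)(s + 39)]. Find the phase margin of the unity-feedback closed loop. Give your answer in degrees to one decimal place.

89.7°

Gain crossover: |G(jω)| = 1 at ω ≈ 0.0183 rad s⁻¹.
∠G(j0.0183) = −90° − arctan(0.0183/4.35) − arctan(0.0183/39) ≈ -90.27°
PM = 180° + (-90.27°) = 89.73°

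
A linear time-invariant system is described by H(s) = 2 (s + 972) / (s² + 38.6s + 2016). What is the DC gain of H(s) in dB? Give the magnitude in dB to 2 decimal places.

H(0) = 2 × 972 / 2016 = 0.96429
20 log₁₀(0.96429) = -0.316 dB

-0.32 dB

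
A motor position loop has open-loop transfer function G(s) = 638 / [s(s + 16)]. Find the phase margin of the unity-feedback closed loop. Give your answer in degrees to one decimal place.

Gain crossover: |G(jω)| = 1 at ω ≈ 22.9 rad/s.
∠G(j22.9) = −90° − arctan(22.9/16) ≈ -145.01°
PM = 180° + (-145.01°) = 34.99°

35.0°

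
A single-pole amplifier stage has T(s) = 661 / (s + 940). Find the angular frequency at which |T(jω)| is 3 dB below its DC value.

For a single-pole low-pass, the −3 dB point is at the pole: ω = 940 rad/s.

940 rad/s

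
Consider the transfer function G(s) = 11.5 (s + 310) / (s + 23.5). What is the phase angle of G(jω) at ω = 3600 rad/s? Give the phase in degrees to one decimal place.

-4.5°

∠(j3600 + 310) = arctan(3600/310) = 85.08°
∠(j3600 + 23.5) = arctan(3600/23.5) = 89.63°
∠G(j3600) = 85.08° − 89.63° = -4.55°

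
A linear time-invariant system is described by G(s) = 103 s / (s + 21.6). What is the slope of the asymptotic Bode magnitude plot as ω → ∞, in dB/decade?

0 dB/decade

With 1 zero and 1 pole, the high-frequency asymptotic slope is 20 × (1 − 1) = 0 dB/decade.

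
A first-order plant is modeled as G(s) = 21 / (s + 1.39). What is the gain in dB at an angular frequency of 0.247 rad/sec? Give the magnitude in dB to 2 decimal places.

23.45 dB

|j0.247 + 1.39| = √(0.247² + 1.39²) = 1.412
|G(j0.247)| = 21 / 1.412 = 14.875
20 log₁₀(14.875) = 23.449 dB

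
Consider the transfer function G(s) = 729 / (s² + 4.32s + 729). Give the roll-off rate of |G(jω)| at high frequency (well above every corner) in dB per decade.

-40 dB/decade

With 0 zeros and 2 poles, the high-frequency asymptotic slope is 20 × (0 − 2) = -40 dB/decade.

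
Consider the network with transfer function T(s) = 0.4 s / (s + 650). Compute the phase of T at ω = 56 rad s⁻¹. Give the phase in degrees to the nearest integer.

∠(j56) = 90.00°
∠(j56 + 650) = arctan(56/650) = 4.92°
∠T(j56) = 90.00° − 4.92° = 85.08°

85°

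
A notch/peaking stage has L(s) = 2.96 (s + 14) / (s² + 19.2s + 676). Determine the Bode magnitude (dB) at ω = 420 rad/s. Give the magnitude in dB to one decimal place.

|j420 + 14| = √(420² + 14²) = 420.2
|(j420)² + 19.2(j420) + 676| = |-1.7572e+05 + j8064| = 1.759e+05
|L(j420)| = 2.96 × 420.2 / 1.759e+05 = 0.0070712
20 log₁₀(0.0070712) = -43.01 dB

-43.0 dB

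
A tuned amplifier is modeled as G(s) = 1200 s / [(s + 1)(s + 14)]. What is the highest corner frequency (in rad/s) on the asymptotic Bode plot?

Break frequencies occur at each pole and zero magnitude: 1 rad/s, 14 rad/s.
The highest is 14 rad/s.

14 rad/s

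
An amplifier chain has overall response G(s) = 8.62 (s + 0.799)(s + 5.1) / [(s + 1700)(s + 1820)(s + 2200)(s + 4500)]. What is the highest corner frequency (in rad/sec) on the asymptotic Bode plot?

Break frequencies occur at each pole and zero magnitude: 0.799 rad/sec, 5.1 rad/sec, 1700 rad/sec, 1820 rad/sec, 2200 rad/sec, 4500 rad/sec.
The highest is 4500 rad/sec.

4500 rad/sec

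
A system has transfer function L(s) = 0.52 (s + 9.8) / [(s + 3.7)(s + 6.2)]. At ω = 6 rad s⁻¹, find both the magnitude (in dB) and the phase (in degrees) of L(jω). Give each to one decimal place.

|L| = -20.2 dB, ∠L = -70.9°

|j6 + 9.8| = √(6² + 9.8²) = 11.49
|j6 + 3.7| = √(6² + 3.7²) = 7.049
|j6 + 6.2| = √(6² + 6.2²) = 8.628
|L(j6)| = 0.52 × 11.49 / (7.049 × 8.628) = 0.098247
20 log₁₀(0.098247) = -20.15 dB
∠(j6 + 9.8) = arctan(6/9.8) = 31.48°
∠(j6 + 3.7) = arctan(6/3.7) = 58.34°
∠(j6 + 6.2) = arctan(6/6.2) = 44.06°
∠L(j6) = 31.48° − (58.34° + 44.06°) = -70.92°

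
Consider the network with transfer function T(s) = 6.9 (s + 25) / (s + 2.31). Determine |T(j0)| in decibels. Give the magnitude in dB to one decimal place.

T(0) = 6.9 × 25 / 2.31 = 74.675
20 log₁₀(74.675) = 37.46 dB

37.5 dB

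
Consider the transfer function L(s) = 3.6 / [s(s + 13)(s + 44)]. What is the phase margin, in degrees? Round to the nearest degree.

90°

Gain crossover: |L(jω)| = 1 at ω ≈ 0.00629 rad/s.
∠L(j0.00629) = −90° − arctan(0.00629/13) − arctan(0.00629/44) ≈ -90.04°
PM = 180° + (-90.04°) = 89.96°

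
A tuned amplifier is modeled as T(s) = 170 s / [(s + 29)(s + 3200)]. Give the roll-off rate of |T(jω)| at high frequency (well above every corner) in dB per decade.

-20 dB/decade

With 1 zero and 2 poles, the high-frequency asymptotic slope is 20 × (1 − 2) = -20 dB/decade.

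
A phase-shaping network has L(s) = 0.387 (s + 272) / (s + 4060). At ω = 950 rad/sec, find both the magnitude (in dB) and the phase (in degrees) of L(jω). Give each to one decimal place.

|L| = -20.8 dB, ∠L = 60.9°

|j950 + 272| = √(950² + 272²) = 988.2
|j950 + 4060| = √(950² + 4060²) = 4170
|L(j950)| = 0.387 × 988.2 / 4170 = 0.091715
20 log₁₀(0.091715) = -20.75 dB
∠(j950 + 272) = arctan(950/272) = 74.02°
∠(j950 + 4060) = arctan(950/4060) = 13.17°
∠L(j950) = 74.02° − 13.17° = 60.85°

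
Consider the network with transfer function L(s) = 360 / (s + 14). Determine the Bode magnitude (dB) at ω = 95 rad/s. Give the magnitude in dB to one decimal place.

|j95 + 14| = √(95² + 14²) = 96.03
|L(j95)| = 360 / 96.03 = 3.749
20 log₁₀(3.749) = 11.48 dB

11.5 dB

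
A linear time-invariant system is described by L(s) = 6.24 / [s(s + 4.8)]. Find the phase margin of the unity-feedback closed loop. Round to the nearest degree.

75°

Gain crossover: |L(jω)| = 1 at ω ≈ 1.26 rad/s.
∠L(j1.26) = −90° − arctan(1.26/4.8) ≈ -104.68°
PM = 180° + (-104.68°) = 75.32°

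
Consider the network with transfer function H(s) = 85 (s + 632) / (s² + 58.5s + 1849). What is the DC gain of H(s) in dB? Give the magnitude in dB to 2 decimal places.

H(0) = 85 × 632 / 1849 = 29.054
20 log₁₀(29.054) = 29.264 dB

29.26 dB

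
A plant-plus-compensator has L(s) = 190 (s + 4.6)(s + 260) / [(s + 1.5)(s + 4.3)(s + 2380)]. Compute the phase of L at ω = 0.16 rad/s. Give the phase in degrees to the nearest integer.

∠(j0.16 + 4.6) = arctan(0.16/4.6) = 1.99°
∠(j0.16 + 260) = arctan(0.16/260) = 0.04°
∠(j0.16 + 1.5) = arctan(0.16/1.5) = 6.09°
∠(j0.16 + 4.3) = arctan(0.16/4.3) = 2.13°
∠(j0.16 + 2380) = arctan(0.16/2380) = 0.00°
∠L(j0.16) = 1.99° + 0.04° − (6.09° + 2.13° + 0.00°) = -6.20°

-6°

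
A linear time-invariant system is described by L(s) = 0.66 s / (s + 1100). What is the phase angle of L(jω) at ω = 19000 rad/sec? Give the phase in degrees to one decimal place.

3.3 deg

∠(j19000) = 90.00°
∠(j19000 + 1100) = arctan(19000/1100) = 86.69°
∠L(j19000) = 90.00° − 86.69° = 3.31°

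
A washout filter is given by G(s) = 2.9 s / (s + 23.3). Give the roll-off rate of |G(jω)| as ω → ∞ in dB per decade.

With 1 zero and 1 pole, the high-frequency asymptotic slope is 20 × (1 − 1) = 0 dB/decade.

0 dB/decade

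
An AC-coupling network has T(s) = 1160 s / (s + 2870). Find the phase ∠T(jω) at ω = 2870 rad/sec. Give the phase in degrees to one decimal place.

∠(j2870) = 90.00°
∠(j2870 + 2870) = arctan(2870/2870) = 45.00°
∠T(j2870) = 90.00° − 45.00° = 45.00°

45.0°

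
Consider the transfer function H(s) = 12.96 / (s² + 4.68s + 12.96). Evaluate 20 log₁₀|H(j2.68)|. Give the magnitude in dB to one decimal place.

|(j2.68)² + 4.68(j2.68) + 12.96| = |5.7776 + j12.542| = 13.81
|H(j2.68)| = 12.96 / 13.81 = 0.93851
20 log₁₀(0.93851) = -0.55 dB

-0.6 dB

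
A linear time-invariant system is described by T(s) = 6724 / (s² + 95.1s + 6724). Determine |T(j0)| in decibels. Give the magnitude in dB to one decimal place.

0.0 dB

T(0) = 6724 / 6724 = 1
20 log₁₀(1) = 0.00 dB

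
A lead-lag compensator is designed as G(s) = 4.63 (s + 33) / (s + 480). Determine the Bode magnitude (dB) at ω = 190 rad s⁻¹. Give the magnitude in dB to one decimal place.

4.8 dB

|j190 + 33| = √(190² + 33²) = 192.8
|j190 + 480| = √(190² + 480²) = 516.2
|G(j190)| = 4.63 × 192.8 / 516.2 = 1.7296
20 log₁₀(1.7296) = 4.76 dB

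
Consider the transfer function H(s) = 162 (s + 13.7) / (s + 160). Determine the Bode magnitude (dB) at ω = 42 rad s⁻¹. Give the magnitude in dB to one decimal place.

|j42 + 13.7| = √(42² + 13.7²) = 44.18
|j42 + 160| = √(42² + 160²) = 165.4
|H(j42)| = 162 × 44.18 / 165.4 = 43.264
20 log₁₀(43.264) = 32.72 dB

32.7 dB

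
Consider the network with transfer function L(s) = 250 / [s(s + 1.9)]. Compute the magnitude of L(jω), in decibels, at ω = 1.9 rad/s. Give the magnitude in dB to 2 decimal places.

|j1.9 + 1.9| = √(1.9² + 1.9²) = 2.687
|j1.9| = 1.9
|L(j1.9)| = 250 / (2.687 × 1.9) = 48.969
20 log₁₀(48.969) = 33.798 dB

33.80 dB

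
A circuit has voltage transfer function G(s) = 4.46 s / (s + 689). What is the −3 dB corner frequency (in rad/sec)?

For a single-pole high-pass, the −3 dB point is at the pole: ω = 689 rad/sec.

689 rad/sec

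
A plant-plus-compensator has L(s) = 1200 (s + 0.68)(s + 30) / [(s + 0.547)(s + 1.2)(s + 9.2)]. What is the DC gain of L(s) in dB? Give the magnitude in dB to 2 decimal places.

L(0) = 1200 × 0.68 × 30 / (0.547 × 1.2 × 9.2) = 4053.7
20 log₁₀(4053.7) = 72.157 dB

72.16 dB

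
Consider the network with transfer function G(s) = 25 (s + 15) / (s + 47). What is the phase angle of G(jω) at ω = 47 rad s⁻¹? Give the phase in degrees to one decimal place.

∠(j47 + 15) = arctan(47/15) = 72.30°
∠(j47 + 47) = arctan(47/47) = 45.00°
∠G(j47) = 72.30° − 45.00° = 27.30°

27.3°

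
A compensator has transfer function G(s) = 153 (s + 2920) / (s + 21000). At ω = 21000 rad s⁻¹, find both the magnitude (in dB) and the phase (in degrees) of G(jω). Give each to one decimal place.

|G| = 40.8 dB, ∠G = 37.1°

|j21000 + 2920| = √(21000² + 2920²) = 2.12e+04
|j21000 + 21000| = √(21000² + 21000²) = 2.97e+04
|G(j21000)| = 153 × 2.12e+04 / 2.97e+04 = 109.23
20 log₁₀(109.23) = 40.77 dB
∠(j21000 + 2920) = arctan(21000/2920) = 82.08°
∠(j21000 + 21000) = arctan(21000/21000) = 45.00°
∠G(j21000) = 82.08° − 45.00° = 37.08°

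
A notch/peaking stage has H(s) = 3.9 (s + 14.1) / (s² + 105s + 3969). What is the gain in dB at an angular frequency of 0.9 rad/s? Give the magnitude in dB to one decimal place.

-37.2 dB

|j0.9 + 14.1| = √(0.9² + 14.1²) = 14.13
|(j0.9)² + 105(j0.9) + 3969| = |3968.2 + j94.5| = 3969
|H(j0.9)| = 3.9 × 14.13 / 3969 = 0.013882
20 log₁₀(0.013882) = -37.15 dB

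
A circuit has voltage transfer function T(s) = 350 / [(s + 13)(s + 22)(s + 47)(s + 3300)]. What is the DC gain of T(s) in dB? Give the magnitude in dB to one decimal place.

-102.1 dB

T(0) = 350 / (13 × 22 × 47 × 3300) = 7.8902e-06
20 log₁₀(7.8902e-06) = -102.06 dB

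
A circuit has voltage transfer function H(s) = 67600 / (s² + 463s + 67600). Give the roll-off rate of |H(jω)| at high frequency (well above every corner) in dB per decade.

With 0 zeros and 2 poles, the high-frequency asymptotic slope is 20 × (0 − 2) = -40 dB/decade.

-40 dB/decade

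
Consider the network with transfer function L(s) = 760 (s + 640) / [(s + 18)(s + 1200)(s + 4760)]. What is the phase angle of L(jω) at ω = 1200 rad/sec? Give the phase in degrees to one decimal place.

∠(j1200 + 640) = arctan(1200/640) = 61.93°
∠(j1200 + 18) = arctan(1200/18) = 89.14°
∠(j1200 + 1200) = arctan(1200/1200) = 45.00°
∠(j1200 + 4760) = arctan(1200/4760) = 14.15°
∠L(j1200) = 61.93° − (89.14° + 45.00° + 14.15°) = -86.36°

-86.4°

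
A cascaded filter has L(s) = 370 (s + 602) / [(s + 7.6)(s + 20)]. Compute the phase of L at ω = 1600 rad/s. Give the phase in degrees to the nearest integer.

-110 deg

∠(j1600 + 602) = arctan(1600/602) = 69.38°
∠(j1600 + 7.6) = arctan(1600/7.6) = 89.73°
∠(j1600 + 20) = arctan(1600/20) = 89.28°
∠L(j1600) = 69.38° − (89.73° + 89.28°) = -109.63°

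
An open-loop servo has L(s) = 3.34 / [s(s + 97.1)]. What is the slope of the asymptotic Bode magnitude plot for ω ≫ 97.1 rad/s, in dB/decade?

-40 dB/decade

With 0 zeros and 2 poles, the high-frequency asymptotic slope is 20 × (0 − 2) = -40 dB/decade.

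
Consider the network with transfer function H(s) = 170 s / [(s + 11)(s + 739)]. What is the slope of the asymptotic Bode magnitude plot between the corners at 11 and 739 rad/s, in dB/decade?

0 dB/decade

In this band the factors already past their corner are: 1 differentiator zero, pole at 11; net slope = 0 dB/decade.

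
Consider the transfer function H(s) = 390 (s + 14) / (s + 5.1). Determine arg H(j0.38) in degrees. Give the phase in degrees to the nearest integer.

-3 deg

∠(j0.38 + 14) = arctan(0.38/14) = 1.55°
∠(j0.38 + 5.1) = arctan(0.38/5.1) = 4.26°
∠H(j0.38) = 1.55° − 4.26° = -2.71°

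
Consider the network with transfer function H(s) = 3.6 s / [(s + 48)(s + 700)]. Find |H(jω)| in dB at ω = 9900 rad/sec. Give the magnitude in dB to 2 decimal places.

-68.81 dB

|j9900| = 9900
|j9900 + 48| = √(9900² + 48²) = 9900
|j9900 + 700| = √(9900² + 700²) = 9925
|H(j9900)| = 3.6 × 9900 / (9900 × 9925) = 0.00036273
20 log₁₀(0.00036273) = -68.808 dB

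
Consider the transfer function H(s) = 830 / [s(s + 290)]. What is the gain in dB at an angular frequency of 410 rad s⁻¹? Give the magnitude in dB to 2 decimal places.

|j410 + 290| = √(410² + 290²) = 502.2
|j410| = 410
|H(j410)| = 830 / (502.2 × 410) = 0.0040311
20 log₁₀(0.0040311) = -47.892 dB

-47.89 dB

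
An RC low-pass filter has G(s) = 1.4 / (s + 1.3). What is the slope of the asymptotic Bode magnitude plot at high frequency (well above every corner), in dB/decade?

With 0 zeros and 1 pole, the high-frequency asymptotic slope is 20 × (0 − 1) = -20 dB/decade.

-20 dB/decade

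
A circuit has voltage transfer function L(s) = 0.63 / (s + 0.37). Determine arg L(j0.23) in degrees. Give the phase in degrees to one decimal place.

∠(j0.23 + 0.37) = arctan(0.23/0.37) = 31.87°
∠L(j0.23) = −31.87° = -31.87°

-31.9°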